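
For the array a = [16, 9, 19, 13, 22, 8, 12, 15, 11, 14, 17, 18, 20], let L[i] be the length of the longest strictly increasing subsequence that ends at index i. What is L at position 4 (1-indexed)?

2

dp[i] = 1 + max{dp[j] : j<i, a[j]<a[i]} (or 1 if no such j):
i:      1  2  3  4  5  6  7  8  9 10 11 12 13
a[i]:  16  9 19 13 22  8 12 15 11 14 17 18 20
dp:     1  1  2  2  3  1  2  3  2  3  4  5  6
At index 4 the value is 2.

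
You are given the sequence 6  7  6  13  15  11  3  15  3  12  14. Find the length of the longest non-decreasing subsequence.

5

Track the smallest tail for each achievable length (allowing ties):
6 → extends → [6]
7 → extends → [6, 7]
6 → replaces 7 → [6, 6]
13 → extends → [6, 6, 13]
15 → extends → [6, 6, 13, 15]
11 → replaces 13 → [6, 6, 11, 15]
3 → replaces 6 → [3, 6, 11, 15]
15 → extends → [3, 6, 11, 15, 15]
3 → replaces 6 → [3, 3, 11, 15, 15]
12 → replaces 15 → [3, 3, 11, 12, 15]
14 → replaces 15 → [3, 3, 11, 12, 14]
Five tails, so the longest non-decreasing subsequence has length 5 (e.g. 6, 7, 13, 15, 15).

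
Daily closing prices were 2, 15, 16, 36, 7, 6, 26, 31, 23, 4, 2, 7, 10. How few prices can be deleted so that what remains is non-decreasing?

Fewest deletions = n − (longest non-decreasing subsequence).
i:      1  2  3  4  5  6  7  8  9 10 11 12 13
a[i]:   2 15 16 36  7  6 26 31 23  4  2  7 10
dp:     1  2  3  4  2  2  4  5  4  2  2  3  4
max dp = 5, so deletions = 13 − 5 = 8.

8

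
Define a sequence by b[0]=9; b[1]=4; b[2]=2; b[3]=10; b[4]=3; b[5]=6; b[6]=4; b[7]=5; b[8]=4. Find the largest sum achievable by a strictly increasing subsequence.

19

Let S[i] be the best sum of a strictly increasing subsequence ending at i:
i:      0  1  2  3  4  5  6  7  8
b[i]:   9  4  2 10  3  6  4  5  4
S:      9  4  2 19  5 11  9 14  9
Maximum is 19 (e.g. 9 + 10).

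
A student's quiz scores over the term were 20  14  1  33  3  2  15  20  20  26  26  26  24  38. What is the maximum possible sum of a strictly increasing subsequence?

Let S[i] be the best sum of a strictly increasing subsequence ending at i:
i:       1   2   3   4   5   6   7   8   9  10  11  12  13  14
a[i]:   20  14   1  33   3   2  15  20  20  26  26  26  24  38
S:      20  14   1  53   4   3  29  49  49  75  75  75  73 113
Maximum is 113 (e.g. 14 + 15 + 20 + 26 + 38).

113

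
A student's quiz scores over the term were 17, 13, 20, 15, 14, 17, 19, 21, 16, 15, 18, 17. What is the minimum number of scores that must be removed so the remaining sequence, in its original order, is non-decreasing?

Fewest deletions = n − (longest non-decreasing subsequence).
Patience tails:
17 → extends → [17]
13 → replaces 17 → [13]
20 → extends → [13, 20]
15 → replaces 20 → [13, 15]
14 → replaces 15 → [13, 14]
17 → extends → [13, 14, 17]
19 → extends → [13, 14, 17, 19]
21 → extends → [13, 14, 17, 19, 21]
16 → replaces 17 → [13, 14, 16, 19, 21]
15 → replaces 16 → [13, 14, 15, 19, 21]
18 → replaces 19 → [13, 14, 15, 18, 21]
17 → replaces 18 → [13, 14, 15, 17, 21]
Longest non-decreasing subsequence has length 5, so deletions = 12 − 5 = 7.

7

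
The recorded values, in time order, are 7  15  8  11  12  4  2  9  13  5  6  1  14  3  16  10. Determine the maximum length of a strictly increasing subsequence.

7

Track the smallest tail for each achievable length (strict):
7 → extends → [7]
15 → extends → [7, 15]
8 → replaces 15 → [7, 8]
11 → extends → [7, 8, 11]
12 → extends → [7, 8, 11, 12]
4 → replaces 7 → [4, 8, 11, 12]
2 → replaces 4 → [2, 8, 11, 12]
9 → replaces 11 → [2, 8, 9, 12]
13 → extends → [2, 8, 9, 12, 13]
5 → replaces 8 → [2, 5, 9, 12, 13]
6 → replaces 9 → [2, 5, 6, 12, 13]
1 → replaces 2 → [1, 5, 6, 12, 13]
14 → extends → [1, 5, 6, 12, 13, 14]
3 → replaces 5 → [1, 3, 6, 12, 13, 14]
16 → extends → [1, 3, 6, 12, 13, 14, 16]
10 → replaces 12 → [1, 3, 6, 10, 13, 14, 16]
Seven tails, so the longest strictly increasing subsequence has length 7 (e.g. 7, 8, 11, 12, 13, 14, 16).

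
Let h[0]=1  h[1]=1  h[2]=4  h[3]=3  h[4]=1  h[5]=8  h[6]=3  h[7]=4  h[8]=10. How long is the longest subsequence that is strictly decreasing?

Let dp[i] be the longest strictly decreasing subsequence ending at i:
i:      0  1  2  3  4  5  6  7  8
h[i]:   1  1  4  3  1  8  3  4 10
dp:     1  1  1  2  3  1  2  2  1
Maximum is 3.

3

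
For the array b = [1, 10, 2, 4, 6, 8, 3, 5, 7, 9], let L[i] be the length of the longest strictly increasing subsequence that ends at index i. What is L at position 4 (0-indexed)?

dp[i] = 1 + max{dp[j] : j<i, b[j]<b[i]} (or 1 if no such j):
i:      0  1  2  3  4  5  6  7  8  9
b[i]:   1 10  2  4  6  8  3  5  7  9
dp:     1  2  2  3  4  5  3  4  5  6
At index 4 the value is 4.

4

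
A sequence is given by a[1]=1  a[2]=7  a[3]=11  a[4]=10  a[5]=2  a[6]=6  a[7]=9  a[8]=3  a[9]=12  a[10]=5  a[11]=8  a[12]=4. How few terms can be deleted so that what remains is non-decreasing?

7

Fewest deletions = n − (longest non-decreasing subsequence).
Patience tails:
1 → extends → [1]
7 → extends → [1, 7]
11 → extends → [1, 7, 11]
10 → replaces 11 → [1, 7, 10]
2 → replaces 7 → [1, 2, 10]
6 → replaces 10 → [1, 2, 6]
9 → extends → [1, 2, 6, 9]
3 → replaces 6 → [1, 2, 3, 9]
12 → extends → [1, 2, 3, 9, 12]
5 → replaces 9 → [1, 2, 3, 5, 12]
8 → replaces 12 → [1, 2, 3, 5, 8]
4 → replaces 5 → [1, 2, 3, 4, 8]
Longest non-decreasing subsequence has length 5, so deletions = 12 − 5 = 7.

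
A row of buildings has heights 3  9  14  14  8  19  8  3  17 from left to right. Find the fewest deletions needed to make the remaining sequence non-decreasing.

4

Fewest deletions = n − (longest non-decreasing subsequence).
i:      1  2  3  4  5  6  7  8  9
a[i]:   3  9 14 14  8 19  8  3 17
dp:     1  2  3  4  2  5  3  2  5
max dp = 5, so deletions = 9 − 5 = 4.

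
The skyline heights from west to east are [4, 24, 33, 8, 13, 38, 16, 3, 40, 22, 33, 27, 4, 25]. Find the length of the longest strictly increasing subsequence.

Let dp[i] be the length of the longest such subsequence ending at index i:
i:      1  2  3  4  5  6  7  8  9 10 11 12 13 14
a[i]:   4 24 33  8 13 38 16  3 40 22 33 27  4 25
dp:     1  2  3  2  3  4  4  1  5  5  6  6  2  6
Maximum dp value is 6.

6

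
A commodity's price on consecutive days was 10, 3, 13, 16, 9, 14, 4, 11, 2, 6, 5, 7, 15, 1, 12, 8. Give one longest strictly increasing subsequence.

3, 4, 6, 7, 15

Patience tails give the LIS length; then backtrack through the dp parents:
10 → extends → [10]
3 → replaces 10 → [3]
13 → extends → [3, 13]
16 → extends → [3, 13, 16]
9 → replaces 13 → [3, 9, 16]
14 → replaces 16 → [3, 9, 14]
4 → replaces 9 → [3, 4, 14]
11 → replaces 14 → [3, 4, 11]
2 → replaces 3 → [2, 4, 11]
6 → replaces 11 → [2, 4, 6]
5 → replaces 6 → [2, 4, 5]
7 → extends → [2, 4, 5, 7]
15 → extends → [2, 4, 5, 7, 15]
1 → replaces 2 → [1, 4, 5, 7, 15]
12 → replaces 15 → [1, 4, 5, 7, 12]
8 → replaces 12 → [1, 4, 5, 7, 8]
Length 5; one witness is 3, 4, 6, 7, 15.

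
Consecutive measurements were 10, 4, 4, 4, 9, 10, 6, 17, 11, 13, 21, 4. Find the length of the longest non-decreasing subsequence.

8

Let dp[i] be the length of the longest such subsequence ending at index i:
i:      1  2  3  4  5  6  7  8  9 10 11 12
a[i]:  10  4  4  4  9 10  6 17 11 13 21  4
dp:     1  1  2  3  4  5  4  6  6  7  8  4
Maximum dp value is 8.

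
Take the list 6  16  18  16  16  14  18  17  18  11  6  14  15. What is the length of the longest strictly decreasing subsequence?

Negate each value so 'decreasing' becomes 'increasing', then run patience tails on the negated sequence:
-6 → extends → [-6]
-16 → replaces -6 → [-16]
-18 → replaces -16 → [-18]
-16 → extends → [-18, -16]
-16 → already a tail → [-18, -16]
-14 → extends → [-18, -16, -14]
-18 → already a tail → [-18, -16, -14]
-17 → replaces -16 → [-18, -17, -14]
-18 → already a tail → [-18, -17, -14]
-11 → extends → [-18, -17, -14, -11]
-6 → extends → [-18, -17, -14, -11, -6]
-14 → already a tail → [-18, -17, -14, -11, -6]
-15 → replaces -14 → [-18, -17, -15, -11, -6]
Five tails, so the longest strictly decreasing subsequence of the original has length 5.

5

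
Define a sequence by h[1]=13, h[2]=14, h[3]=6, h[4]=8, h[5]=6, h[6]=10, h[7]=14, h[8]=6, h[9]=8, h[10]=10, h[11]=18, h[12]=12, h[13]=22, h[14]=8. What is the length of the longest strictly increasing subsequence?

Track the smallest tail for each achievable length (strict):
13 → extends → [13]
14 → extends → [13, 14]
6 → replaces 13 → [6, 14]
8 → replaces 14 → [6, 8]
6 → already a tail → [6, 8]
10 → extends → [6, 8, 10]
14 → extends → [6, 8, 10, 14]
6 → already a tail → [6, 8, 10, 14]
8 → already a tail → [6, 8, 10, 14]
10 → already a tail → [6, 8, 10, 14]
18 → extends → [6, 8, 10, 14, 18]
12 → replaces 14 → [6, 8, 10, 12, 18]
22 → extends → [6, 8, 10, 12, 18, 22]
8 → already a tail → [6, 8, 10, 12, 18, 22]
Six tails, so the longest strictly increasing subsequence has length 6 (e.g. 6, 8, 10, 14, 18, 22).

6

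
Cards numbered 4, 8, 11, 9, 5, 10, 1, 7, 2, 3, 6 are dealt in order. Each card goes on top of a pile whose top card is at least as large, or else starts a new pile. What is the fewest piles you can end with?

The minimum number of non-increasing subsequences covering a sequence equals the length of its longest strictly increasing subsequence.
LIS length is 4 (e.g. 4, 8, 9, 10), so 4 piles are needed.

4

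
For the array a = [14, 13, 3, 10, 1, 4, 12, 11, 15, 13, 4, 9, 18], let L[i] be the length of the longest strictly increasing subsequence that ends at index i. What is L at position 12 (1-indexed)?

3

dp[i] = 1 + max{dp[j] : j<i, a[j]<a[i]} (or 1 if no such j):
i:      1  2  3  4  5  6  7  8  9 10 11 12 13
a[i]:  14 13  3 10  1  4 12 11 15 13  4  9 18
dp:     1  1  1  2  1  2  3  3  4  4  2  3  5
At index 12 the value is 3.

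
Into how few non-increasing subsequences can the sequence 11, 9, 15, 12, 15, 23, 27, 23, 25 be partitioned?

5

The minimum number of non-increasing subsequences covering a sequence equals the length of its longest strictly increasing subsequence.
LIS length is 5 (e.g. 11, 12, 15, 23, 27), so 5 piles are needed.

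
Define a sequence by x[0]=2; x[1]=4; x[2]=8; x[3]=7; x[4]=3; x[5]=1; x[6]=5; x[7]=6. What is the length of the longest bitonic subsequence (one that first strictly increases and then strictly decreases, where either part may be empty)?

6

inc[i] = longest strictly increasing subsequence ending at i; dec[i] = longest strictly decreasing subsequence starting at i:
i:     0 1 2 3 4 5 6 7
x[i]:  2 4 8 7 3 1 5 6
inc:   1 2 3 3 2 1 3 4
dec:   2 3 4 3 2 1 1 1
Best peak at i=2 (value 8): inc=3, dec=4, length 3+4−1 = 6.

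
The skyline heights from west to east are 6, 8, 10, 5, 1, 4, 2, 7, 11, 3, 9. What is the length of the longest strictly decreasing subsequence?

Let dp[i] be the longest strictly decreasing subsequence ending at i:
i:      1  2  3  4  5  6  7  8  9 10 11
a[i]:   6  8 10  5  1  4  2  7 11  3  9
dp:     1  1  1  2  3  3  4  2  1  4  2
Maximum is 4.

4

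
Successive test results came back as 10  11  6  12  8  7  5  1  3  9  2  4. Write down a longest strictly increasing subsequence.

Patience tails give the LIS length; then backtrack through the dp parents:
10 → extends → [10]
11 → extends → [10, 11]
6 → replaces 10 → [6, 11]
12 → extends → [6, 11, 12]
8 → replaces 11 → [6, 8, 12]
7 → replaces 8 → [6, 7, 12]
5 → replaces 6 → [5, 7, 12]
1 → replaces 5 → [1, 7, 12]
3 → replaces 7 → [1, 3, 12]
9 → replaces 12 → [1, 3, 9]
2 → replaces 3 → [1, 2, 9]
4 → replaces 9 → [1, 2, 4]
Length 3; one witness is 10, 11, 12.

10, 11, 12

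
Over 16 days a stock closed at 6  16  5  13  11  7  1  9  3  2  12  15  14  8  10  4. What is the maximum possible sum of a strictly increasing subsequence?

Let S[i] be the best sum of a strictly increasing subsequence ending at i:
i:      1  2  3  4  5  6  7  8  9 10 11 12 13 14 15 16
a[i]:   6 16  5 13 11  7  1  9  3  2 12 15 14  8 10  4
S:      6 22  5 19 17 13  1 22  4  3 34 49 48 21 32  8
Maximum is 49 (e.g. 6 + 7 + 9 + 12 + 15).

49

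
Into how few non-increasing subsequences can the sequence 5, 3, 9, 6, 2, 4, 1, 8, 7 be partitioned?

Place each on the leftmost legal pile:
5 → new pile 1 (tops now [5])
3 → pile 1 (tops now [3])
9 → new pile 2 (tops now [3, 9])
6 → pile 2 (tops now [3, 6])
2 → pile 1 (tops now [2, 6])
4 → pile 2 (tops now [2, 4])
1 → pile 1 (tops now [1, 4])
8 → new pile 3 (tops now [1, 4, 8])
7 → pile 3 (tops now [1, 4, 7])
Three piles.

3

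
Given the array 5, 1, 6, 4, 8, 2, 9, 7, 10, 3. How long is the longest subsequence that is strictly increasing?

5

Track the smallest tail for each achievable length (strict):
5 → extends → [5]
1 → replaces 5 → [1]
6 → extends → [1, 6]
4 → replaces 6 → [1, 4]
8 → extends → [1, 4, 8]
2 → replaces 4 → [1, 2, 8]
9 → extends → [1, 2, 8, 9]
7 → replaces 8 → [1, 2, 7, 9]
10 → extends → [1, 2, 7, 9, 10]
3 → replaces 7 → [1, 2, 3, 9, 10]
Five tails, so the longest strictly increasing subsequence has length 5 (e.g. 5, 6, 8, 9, 10).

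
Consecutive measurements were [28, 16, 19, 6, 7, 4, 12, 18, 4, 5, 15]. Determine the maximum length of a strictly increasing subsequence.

Let dp[i] be the length of the longest such subsequence ending at index i:
i:      1  2  3  4  5  6  7  8  9 10 11
a[i]:  28 16 19  6  7  4 12 18  4  5 15
dp:     1  1  2  1  2  1  3  4  1  2  4
Maximum dp value is 4.

4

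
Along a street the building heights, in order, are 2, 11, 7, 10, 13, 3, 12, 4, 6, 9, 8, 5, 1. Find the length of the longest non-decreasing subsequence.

5

Let dp[i] be the length of the longest such subsequence ending at index i:
i:      1  2  3  4  5  6  7  8  9 10 11 12 13
a[i]:   2 11  7 10 13  3 12  4  6  9  8  5  1
dp:     1  2  2  3  4  2  4  3  4  5  5  4  1
Maximum dp value is 5.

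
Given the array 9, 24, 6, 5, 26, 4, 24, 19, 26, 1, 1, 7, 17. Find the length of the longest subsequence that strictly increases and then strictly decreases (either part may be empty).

6

inc[i] = longest strictly increasing subsequence ending at i; dec[i] = longest strictly decreasing subsequence starting at i:
i:      1  2  3  4  5  6  7  8  9 10 11 12 13
a[i]:   9 24  6  5 26  4 24 19 26  1  1  7 17
inc:    1  2  1  1  3  1  2  2  3  1  1  2  3
dec:    5  5  4  3  4  2  3  2  2  1  1  1  1
Best peak at i=2 (value 24): inc=2, dec=5, length 2+5−1 = 6.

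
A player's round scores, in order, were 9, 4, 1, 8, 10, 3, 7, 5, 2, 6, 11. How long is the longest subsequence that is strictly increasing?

5

Track the smallest tail for each achievable length (strict):
9 → extends → [9]
4 → replaces 9 → [4]
1 → replaces 4 → [1]
8 → extends → [1, 8]
10 → extends → [1, 8, 10]
3 → replaces 8 → [1, 3, 10]
7 → replaces 10 → [1, 3, 7]
5 → replaces 7 → [1, 3, 5]
2 → replaces 3 → [1, 2, 5]
6 → extends → [1, 2, 5, 6]
11 → extends → [1, 2, 5, 6, 11]
Five tails, so the longest strictly increasing subsequence has length 5 (e.g. 1, 3, 5, 6, 11).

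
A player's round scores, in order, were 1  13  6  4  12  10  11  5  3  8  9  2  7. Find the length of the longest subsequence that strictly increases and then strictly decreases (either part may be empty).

inc[i] = longest strictly increasing subsequence ending at i; dec[i] = longest strictly decreasing subsequence starting at i:
i:      1  2  3  4  5  6  7  8  9 10 11 12 13
a[i]:   1 13  6  4 12 10 11  5  3  8  9  2  7
inc:    1  2  2  2  3  3  4  3  2  4  5  2  4
dec:    1  6  4  3  5  4  4  3  2  2  2  1  1
Best peak at i=2 (value 13): inc=2, dec=6, length 2+6−1 = 7.

7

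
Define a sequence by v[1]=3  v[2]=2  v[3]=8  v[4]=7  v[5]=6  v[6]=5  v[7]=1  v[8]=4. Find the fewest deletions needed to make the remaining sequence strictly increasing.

Fewest deletions = n − (longest strictly increasing subsequence).
Patience tails:
3 → extends → [3]
2 → replaces 3 → [2]
8 → extends → [2, 8]
7 → replaces 8 → [2, 7]
6 → replaces 7 → [2, 6]
5 → replaces 6 → [2, 5]
1 → replaces 2 → [1, 5]
4 → replaces 5 → [1, 4]
Longest strictly increasing subsequence has length 2, so deletions = 8 − 2 = 6.

6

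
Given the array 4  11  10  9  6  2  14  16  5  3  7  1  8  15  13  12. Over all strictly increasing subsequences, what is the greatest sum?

Let S[i] be the best sum of a strictly increasing subsequence ending at i:
i:      1  2  3  4  5  6  7  8  9 10 11 12 13 14 15 16
a[i]:   4 11 10  9  6  2 14 16  5  3  7  1  8 15 13 12
S:      4 15 14 13 10  2 29 45  9  5 17  1 25 44 38 37
Maximum is 45 (e.g. 4 + 11 + 14 + 16).

45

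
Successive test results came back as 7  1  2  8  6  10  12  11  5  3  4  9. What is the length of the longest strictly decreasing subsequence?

4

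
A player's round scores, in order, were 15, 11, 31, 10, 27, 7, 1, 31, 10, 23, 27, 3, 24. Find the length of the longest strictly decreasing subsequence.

Negate each value so 'decreasing' becomes 'increasing', then run patience tails on the negated sequence:
-15 → extends → [-15]
-11 → extends → [-15, -11]
-31 → replaces -15 → [-31, -11]
-10 → extends → [-31, -11, -10]
-27 → replaces -11 → [-31, -27, -10]
-7 → extends → [-31, -27, -10, -7]
-1 → extends → [-31, -27, -10, -7, -1]
-31 → already a tail → [-31, -27, -10, -7, -1]
-10 → already a tail → [-31, -27, -10, -7, -1]
-23 → replaces -10 → [-31, -27, -23, -7, -1]
-27 → already a tail → [-31, -27, -23, -7, -1]
-3 → replaces -1 → [-31, -27, -23, -7, -3]
-24 → replaces -23 → [-31, -27, -24, -7, -3]
Five tails, so the longest strictly decreasing subsequence of the original has length 5.

5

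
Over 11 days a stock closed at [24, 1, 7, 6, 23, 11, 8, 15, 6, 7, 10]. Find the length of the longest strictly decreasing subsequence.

5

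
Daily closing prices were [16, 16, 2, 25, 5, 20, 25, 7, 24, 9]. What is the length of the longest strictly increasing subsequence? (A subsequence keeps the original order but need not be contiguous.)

Track the smallest tail for each achievable length (strict):
16 → extends → [16]
16 → already a tail → [16]
2 → replaces 16 → [2]
25 → extends → [2, 25]
5 → replaces 25 → [2, 5]
20 → extends → [2, 5, 20]
25 → extends → [2, 5, 20, 25]
7 → replaces 20 → [2, 5, 7, 25]
24 → replaces 25 → [2, 5, 7, 24]
9 → replaces 24 → [2, 5, 7, 9]
Four tails, so the longest strictly increasing subsequence has length 4 (e.g. 2, 5, 20, 25).

4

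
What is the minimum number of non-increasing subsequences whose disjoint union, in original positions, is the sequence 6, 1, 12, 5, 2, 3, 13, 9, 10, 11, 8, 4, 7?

6

Place each on the leftmost legal pile:
6 → new pile 1 (tops now [6])
1 → pile 1 (tops now [1])
12 → new pile 2 (tops now [1, 12])
5 → pile 2 (tops now [1, 5])
2 → pile 2 (tops now [1, 2])
3 → new pile 3 (tops now [1, 2, 3])
13 → new pile 4 (tops now [1, 2, 3, 13])
9 → pile 4 (tops now [1, 2, 3, 9])
10 → new pile 5 (tops now [1, 2, 3, 9, 10])
11 → new pile 6 (tops now [1, 2, 3, 9, 10, 11])
8 → pile 4 (tops now [1, 2, 3, 8, 10, 11])
4 → pile 4 (tops now [1, 2, 3, 4, 10, 11])
7 → pile 5 (tops now [1, 2, 3, 4, 7, 11])
Six piles.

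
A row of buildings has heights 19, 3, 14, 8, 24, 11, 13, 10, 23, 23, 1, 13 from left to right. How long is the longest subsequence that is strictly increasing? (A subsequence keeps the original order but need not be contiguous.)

Track the smallest tail for each achievable length (strict):
19 → extends → [19]
3 → replaces 19 → [3]
14 → extends → [3, 14]
8 → replaces 14 → [3, 8]
24 → extends → [3, 8, 24]
11 → replaces 24 → [3, 8, 11]
13 → extends → [3, 8, 11, 13]
10 → replaces 11 → [3, 8, 10, 13]
23 → extends → [3, 8, 10, 13, 23]
23 → already a tail → [3, 8, 10, 13, 23]
1 → replaces 3 → [1, 8, 10, 13, 23]
13 → already a tail → [1, 8, 10, 13, 23]
Five tails, so the longest strictly increasing subsequence has length 5 (e.g. 3, 8, 11, 13, 23).

5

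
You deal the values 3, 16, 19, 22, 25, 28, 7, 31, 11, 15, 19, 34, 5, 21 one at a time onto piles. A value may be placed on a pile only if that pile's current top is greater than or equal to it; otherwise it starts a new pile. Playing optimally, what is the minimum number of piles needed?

8

The minimum number of non-increasing subsequences covering a sequence equals the length of its longest strictly increasing subsequence.
LIS length is 8 (e.g. 3, 16, 19, 22, 25, 28, 31, 34), so 8 piles are needed.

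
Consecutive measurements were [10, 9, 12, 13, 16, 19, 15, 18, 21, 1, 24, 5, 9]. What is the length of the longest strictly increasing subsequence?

Track the smallest tail for each achievable length (strict):
10 → extends → [10]
9 → replaces 10 → [9]
12 → extends → [9, 12]
13 → extends → [9, 12, 13]
16 → extends → [9, 12, 13, 16]
19 → extends → [9, 12, 13, 16, 19]
15 → replaces 16 → [9, 12, 13, 15, 19]
18 → replaces 19 → [9, 12, 13, 15, 18]
21 → extends → [9, 12, 13, 15, 18, 21]
1 → replaces 9 → [1, 12, 13, 15, 18, 21]
24 → extends → [1, 12, 13, 15, 18, 21, 24]
5 → replaces 12 → [1, 5, 13, 15, 18, 21, 24]
9 → replaces 13 → [1, 5, 9, 15, 18, 21, 24]
Seven tails, so the longest strictly increasing subsequence has length 7 (e.g. 10, 12, 13, 16, 19, 21, 24).

7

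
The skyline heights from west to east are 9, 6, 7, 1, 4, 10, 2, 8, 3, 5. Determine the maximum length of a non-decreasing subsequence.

Let dp[i] be the length of the longest such subsequence ending at index i:
i:      1  2  3  4  5  6  7  8  9 10
a[i]:   9  6  7  1  4 10  2  8  3  5
dp:     1  1  2  1  2  3  2  3  3  4
Maximum dp value is 4.

4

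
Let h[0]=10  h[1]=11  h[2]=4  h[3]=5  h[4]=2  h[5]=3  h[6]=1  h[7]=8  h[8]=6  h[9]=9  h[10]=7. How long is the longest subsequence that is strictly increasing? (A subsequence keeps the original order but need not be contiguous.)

4

Track the smallest tail for each achievable length (strict):
10 → extends → [10]
11 → extends → [10, 11]
4 → replaces 10 → [4, 11]
5 → replaces 11 → [4, 5]
2 → replaces 4 → [2, 5]
3 → replaces 5 → [2, 3]
1 → replaces 2 → [1, 3]
8 → extends → [1, 3, 8]
6 → replaces 8 → [1, 3, 6]
9 → extends → [1, 3, 6, 9]
7 → replaces 9 → [1, 3, 6, 7]
Four tails, so the longest strictly increasing subsequence has length 4 (e.g. 4, 5, 8, 9).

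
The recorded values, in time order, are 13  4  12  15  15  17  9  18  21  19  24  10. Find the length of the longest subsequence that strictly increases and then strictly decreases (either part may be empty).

8

inc[i] = longest strictly increasing subsequence ending at i; dec[i] = longest strictly decreasing subsequence starting at i:
i:      1  2  3  4  5  6  7  8  9 10 11 12
a[i]:  13  4 12 15 15 17  9 18 21 19 24 10
inc:    1  1  2  3  3  4  2  5  6  6  7  3
dec:    3  1  2  2  2  2  1  2  3  2  2  1
Best peak at i=9 (value 21): inc=6, dec=3, length 6+3−1 = 8.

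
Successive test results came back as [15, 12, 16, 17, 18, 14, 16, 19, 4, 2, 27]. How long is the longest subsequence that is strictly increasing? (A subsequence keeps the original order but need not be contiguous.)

Track the smallest tail for each achievable length (strict):
15 → extends → [15]
12 → replaces 15 → [12]
16 → extends → [12, 16]
17 → extends → [12, 16, 17]
18 → extends → [12, 16, 17, 18]
14 → replaces 16 → [12, 14, 17, 18]
16 → replaces 17 → [12, 14, 16, 18]
19 → extends → [12, 14, 16, 18, 19]
4 → replaces 12 → [4, 14, 16, 18, 19]
2 → replaces 4 → [2, 14, 16, 18, 19]
27 → extends → [2, 14, 16, 18, 19, 27]
Six tails, so the longest strictly increasing subsequence has length 6 (e.g. 15, 16, 17, 18, 19, 27).

6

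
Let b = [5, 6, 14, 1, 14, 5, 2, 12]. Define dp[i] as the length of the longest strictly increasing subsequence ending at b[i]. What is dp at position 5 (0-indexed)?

dp[i] = 1 + max{dp[j] : j<i, b[j]<b[i]} (or 1 if no such j):
i:      0  1  2  3  4  5  6  7
b[i]:   5  6 14  1 14  5  2 12
dp:     1  2  3  1  3  2  2  3
At index 5 the value is 2.

2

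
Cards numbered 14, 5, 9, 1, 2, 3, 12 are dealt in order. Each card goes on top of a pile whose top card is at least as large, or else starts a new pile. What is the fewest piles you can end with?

4

The minimum number of non-increasing subsequences covering a sequence equals the length of its longest strictly increasing subsequence.
LIS length is 4 (e.g. 1, 2, 3, 12), so 4 piles are needed.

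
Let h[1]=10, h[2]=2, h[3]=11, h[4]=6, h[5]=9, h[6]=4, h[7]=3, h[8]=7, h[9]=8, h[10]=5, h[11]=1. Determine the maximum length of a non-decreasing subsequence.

Let dp[i] be the length of the longest such subsequence ending at index i:
i:      1  2  3  4  5  6  7  8  9 10 11
h[i]:  10  2 11  6  9  4  3  7  8  5  1
dp:     1  1  2  2  3  2  2  3  4  3  1
Maximum dp value is 4.

4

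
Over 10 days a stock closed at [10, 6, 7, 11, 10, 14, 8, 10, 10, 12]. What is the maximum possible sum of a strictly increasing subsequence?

Let S[i] be the best sum of a strictly increasing subsequence ending at i:
i:      1  2  3  4  5  6  7  8  9 10
a[i]:  10  6  7 11 10 14  8 10 10 12
S:     10  6 13 24 23 38 21 31 31 43
Maximum is 43 (e.g. 6 + 7 + 8 + 10 + 12).

43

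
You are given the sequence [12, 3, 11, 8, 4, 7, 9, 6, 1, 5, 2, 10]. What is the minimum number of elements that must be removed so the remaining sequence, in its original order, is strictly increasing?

7

Fewest deletions = n − (longest strictly increasing subsequence).
Patience tails:
12 → extends → [12]
3 → replaces 12 → [3]
11 → extends → [3, 11]
8 → replaces 11 → [3, 8]
4 → replaces 8 → [3, 4]
7 → extends → [3, 4, 7]
9 → extends → [3, 4, 7, 9]
6 → replaces 7 → [3, 4, 6, 9]
1 → replaces 3 → [1, 4, 6, 9]
5 → replaces 6 → [1, 4, 5, 9]
2 → replaces 4 → [1, 2, 5, 9]
10 → extends → [1, 2, 5, 9, 10]
Longest strictly increasing subsequence has length 5, so deletions = 12 − 5 = 7.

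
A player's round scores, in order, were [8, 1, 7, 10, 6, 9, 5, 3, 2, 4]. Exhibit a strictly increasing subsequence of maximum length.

Patience tails give the LIS length; then backtrack through the dp parents:
8 → extends → [8]
1 → replaces 8 → [1]
7 → extends → [1, 7]
10 → extends → [1, 7, 10]
6 → replaces 7 → [1, 6, 10]
9 → replaces 10 → [1, 6, 9]
5 → replaces 6 → [1, 5, 9]
3 → replaces 5 → [1, 3, 9]
2 → replaces 3 → [1, 2, 9]
4 → replaces 9 → [1, 2, 4]
Length 3; one witness is 1, 7, 10.

1, 7, 10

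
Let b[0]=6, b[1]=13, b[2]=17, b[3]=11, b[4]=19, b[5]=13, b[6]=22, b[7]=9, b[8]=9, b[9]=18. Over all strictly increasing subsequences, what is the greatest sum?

77

Let S[i] be the best sum of a strictly increasing subsequence ending at i:
i:      0  1  2  3  4  5  6  7  8  9
b[i]:   6 13 17 11 19 13 22  9  9 18
S:      6 19 36 17 55 30 77 15 15 54
Maximum is 77 (e.g. 6 + 13 + 17 + 19 + 22).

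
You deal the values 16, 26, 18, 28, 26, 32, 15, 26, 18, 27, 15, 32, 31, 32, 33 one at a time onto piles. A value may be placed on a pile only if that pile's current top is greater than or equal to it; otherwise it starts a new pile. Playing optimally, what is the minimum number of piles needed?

7

The minimum number of non-increasing subsequences covering a sequence equals the length of its longest strictly increasing subsequence.
LIS length is 7 (e.g. 16, 18, 26, 27, 31, 32, 33), so 7 piles are needed.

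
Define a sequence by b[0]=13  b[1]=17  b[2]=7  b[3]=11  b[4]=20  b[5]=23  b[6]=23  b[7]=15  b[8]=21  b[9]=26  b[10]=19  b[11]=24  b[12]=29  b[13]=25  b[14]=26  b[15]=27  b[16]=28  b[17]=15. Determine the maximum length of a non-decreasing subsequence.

Track the smallest tail for each achievable length (allowing ties):
13 → extends → [13]
17 → extends → [13, 17]
7 → replaces 13 → [7, 17]
11 → replaces 17 → [7, 11]
20 → extends → [7, 11, 20]
23 → extends → [7, 11, 20, 23]
23 → extends → [7, 11, 20, 23, 23]
15 → replaces 20 → [7, 11, 15, 23, 23]
21 → replaces 23 → [7, 11, 15, 21, 23]
26 → extends → [7, 11, 15, 21, 23, 26]
19 → replaces 21 → [7, 11, 15, 19, 23, 26]
24 → replaces 26 → [7, 11, 15, 19, 23, 24]
29 → extends → [7, 11, 15, 19, 23, 24, 29]
25 → replaces 29 → [7, 11, 15, 19, 23, 24, 25]
26 → extends → [7, 11, 15, 19, 23, 24, 25, 26]
27 → extends → [7, 11, 15, 19, 23, 24, 25, 26, 27]
28 → extends → [7, 11, 15, 19, 23, 24, 25, 26, 27, 28]
15 → replaces 19 → [7, 11, 15, 15, 23, 24, 25, 26, 27, 28]
Ten tails, so the longest non-decreasing subsequence has length 10 (e.g. 13, 17, 20, 23, 23, 24, 25, 26, 27, 28).

10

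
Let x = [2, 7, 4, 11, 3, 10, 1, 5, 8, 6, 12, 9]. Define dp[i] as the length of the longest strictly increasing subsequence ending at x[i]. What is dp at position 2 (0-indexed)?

dp[i] = 1 + max{dp[j] : j<i, x[j]<x[i]} (or 1 if no such j):
i:      0  1  2  3  4  5  6  7  8  9 10 11
x[i]:   2  7  4 11  3 10  1  5  8  6 12  9
dp:     1  2  2  3  2  3  1  3  4  4  5  5
At index 2 the value is 2.

2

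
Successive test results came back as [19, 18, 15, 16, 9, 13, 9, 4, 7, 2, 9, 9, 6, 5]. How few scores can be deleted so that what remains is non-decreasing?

Fewest deletions = n − (longest non-decreasing subsequence).
Patience tails:
19 → extends → [19]
18 → replaces 19 → [18]
15 → replaces 18 → [15]
16 → extends → [15, 16]
9 → replaces 15 → [9, 16]
13 → replaces 16 → [9, 13]
9 → replaces 13 → [9, 9]
4 → replaces 9 → [4, 9]
7 → replaces 9 → [4, 7]
2 → replaces 4 → [2, 7]
9 → extends → [2, 7, 9]
9 → extends → [2, 7, 9, 9]
6 → replaces 7 → [2, 6, 9, 9]
5 → replaces 6 → [2, 5, 9, 9]
Longest non-decreasing subsequence has length 4, so deletions = 14 − 4 = 10.

10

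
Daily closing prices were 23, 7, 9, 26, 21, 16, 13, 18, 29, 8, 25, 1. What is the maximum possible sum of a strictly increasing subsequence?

79

Let S[i] be the best sum of a strictly increasing subsequence ending at i:
i:      1  2  3  4  5  6  7  8  9 10 11 12
a[i]:  23  7  9 26 21 16 13 18 29  8 25  1
S:     23  7 16 49 37 32 29 50 79 15 75  1
Maximum is 79 (e.g. 7 + 9 + 16 + 18 + 29).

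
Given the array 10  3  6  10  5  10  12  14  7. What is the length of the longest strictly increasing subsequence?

5

Let dp[i] be the length of the longest such subsequence ending at index i:
i:      1  2  3  4  5  6  7  8  9
a[i]:  10  3  6 10  5 10 12 14  7
dp:     1  1  2  3  2  3  4  5  3
Maximum dp value is 5.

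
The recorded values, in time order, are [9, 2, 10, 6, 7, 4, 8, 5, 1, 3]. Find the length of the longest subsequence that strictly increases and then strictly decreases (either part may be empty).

6

inc[i] = longest strictly increasing subsequence ending at i; dec[i] = longest strictly decreasing subsequence starting at i:
i:      1  2  3  4  5  6  7  8  9 10
a[i]:   9  2 10  6  7  4  8  5  1  3
inc:    1  1  2  2  3  2  4  3  1  2
dec:    4  2  4  3  3  2  3  2  1  1
Best peak at i=7 (value 8): inc=4, dec=3, length 4+3−1 = 6.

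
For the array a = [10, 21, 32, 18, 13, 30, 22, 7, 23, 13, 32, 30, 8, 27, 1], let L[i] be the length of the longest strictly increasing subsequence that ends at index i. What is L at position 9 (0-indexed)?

dp[i] = 1 + max{dp[j] : j<i, a[j]<a[i]} (or 1 if no such j):
i:      0  1  2  3  4  5  6  7  8  9 10 11 12 13 14
a[i]:  10 21 32 18 13 30 22  7 23 13 32 30  8 27  1
dp:     1  2  3  2  2  3  3  1  4  2  5  5  2  5  1
At index 9 the value is 2.

2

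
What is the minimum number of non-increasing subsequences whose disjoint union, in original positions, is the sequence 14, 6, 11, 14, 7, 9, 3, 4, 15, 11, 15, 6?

5

Place each on the leftmost legal pile:
14 → new pile 1 (tops now [14])
6 → pile 1 (tops now [6])
11 → new pile 2 (tops now [6, 11])
14 → new pile 3 (tops now [6, 11, 14])
7 → pile 2 (tops now [6, 7, 14])
9 → pile 3 (tops now [6, 7, 9])
3 → pile 1 (tops now [3, 7, 9])
4 → pile 2 (tops now [3, 4, 9])
15 → new pile 4 (tops now [3, 4, 9, 15])
11 → pile 4 (tops now [3, 4, 9, 11])
15 → new pile 5 (tops now [3, 4, 9, 11, 15])
6 → pile 3 (tops now [3, 4, 6, 11, 15])
Five piles.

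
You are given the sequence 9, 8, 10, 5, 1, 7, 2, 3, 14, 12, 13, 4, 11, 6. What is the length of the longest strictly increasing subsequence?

Track the smallest tail for each achievable length (strict):
9 → extends → [9]
8 → replaces 9 → [8]
10 → extends → [8, 10]
5 → replaces 8 → [5, 10]
1 → replaces 5 → [1, 10]
7 → replaces 10 → [1, 7]
2 → replaces 7 → [1, 2]
3 → extends → [1, 2, 3]
14 → extends → [1, 2, 3, 14]
12 → replaces 14 → [1, 2, 3, 12]
13 → extends → [1, 2, 3, 12, 13]
4 → replaces 12 → [1, 2, 3, 4, 13]
11 → replaces 13 → [1, 2, 3, 4, 11]
6 → replaces 11 → [1, 2, 3, 4, 6]
Five tails, so the longest strictly increasing subsequence has length 5 (e.g. 1, 2, 3, 12, 13).

5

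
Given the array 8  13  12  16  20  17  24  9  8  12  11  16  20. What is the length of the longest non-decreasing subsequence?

5

Track the smallest tail for each achievable length (allowing ties):
8 → extends → [8]
13 → extends → [8, 13]
12 → replaces 13 → [8, 12]
16 → extends → [8, 12, 16]
20 → extends → [8, 12, 16, 20]
17 → replaces 20 → [8, 12, 16, 17]
24 → extends → [8, 12, 16, 17, 24]
9 → replaces 12 → [8, 9, 16, 17, 24]
8 → replaces 9 → [8, 8, 16, 17, 24]
12 → replaces 16 → [8, 8, 12, 17, 24]
11 → replaces 12 → [8, 8, 11, 17, 24]
16 → replaces 17 → [8, 8, 11, 16, 24]
20 → replaces 24 → [8, 8, 11, 16, 20]
Five tails, so the longest non-decreasing subsequence has length 5 (e.g. 8, 13, 16, 20, 24).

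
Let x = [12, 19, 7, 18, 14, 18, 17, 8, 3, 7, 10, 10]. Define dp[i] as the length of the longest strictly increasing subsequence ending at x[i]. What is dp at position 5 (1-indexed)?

2

dp[i] = 1 + max{dp[j] : j<i, x[j]<x[i]} (or 1 if no such j):
i:      1  2  3  4  5  6  7  8  9 10 11 12
x[i]:  12 19  7 18 14 18 17  8  3  7 10 10
dp:     1  2  1  2  2  3  3  2  1  2  3  3
At index 5 the value is 2.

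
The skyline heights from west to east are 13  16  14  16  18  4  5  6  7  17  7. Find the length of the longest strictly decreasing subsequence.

3

Negate each value so 'decreasing' becomes 'increasing', then run patience tails on the negated sequence:
-13 → extends → [-13]
-16 → replaces -13 → [-16]
-14 → extends → [-16, -14]
-16 → already a tail → [-16, -14]
-18 → replaces -16 → [-18, -14]
-4 → extends → [-18, -14, -4]
-5 → replaces -4 → [-18, -14, -5]
-6 → replaces -5 → [-18, -14, -6]
-7 → replaces -6 → [-18, -14, -7]
-17 → replaces -14 → [-18, -17, -7]
-7 → already a tail → [-18, -17, -7]
Three tails, so the longest strictly decreasing subsequence of the original has length 3.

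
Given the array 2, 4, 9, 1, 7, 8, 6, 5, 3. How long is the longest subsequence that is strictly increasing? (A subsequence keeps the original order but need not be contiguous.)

Track the smallest tail for each achievable length (strict):
2 → extends → [2]
4 → extends → [2, 4]
9 → extends → [2, 4, 9]
1 → replaces 2 → [1, 4, 9]
7 → replaces 9 → [1, 4, 7]
8 → extends → [1, 4, 7, 8]
6 → replaces 7 → [1, 4, 6, 8]
5 → replaces 6 → [1, 4, 5, 8]
3 → replaces 4 → [1, 3, 5, 8]
Four tails, so the longest strictly increasing subsequence has length 4 (e.g. 2, 4, 7, 8).

4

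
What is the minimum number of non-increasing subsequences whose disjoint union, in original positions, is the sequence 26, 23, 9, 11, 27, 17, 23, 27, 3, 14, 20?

The minimum number of non-increasing subsequences covering a sequence equals the length of its longest strictly increasing subsequence.
LIS length is 5 (e.g. 9, 11, 17, 23, 27), so 5 piles are needed.

5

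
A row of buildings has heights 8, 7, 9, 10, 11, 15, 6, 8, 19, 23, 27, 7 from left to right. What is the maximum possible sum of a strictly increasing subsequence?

122

Let S[i] be the best sum of a strictly increasing subsequence ending at i:
i:       1   2   3   4   5   6   7   8   9  10  11  12
a[i]:    8   7   9  10  11  15   6   8  19  23  27   7
S:       8   7  17  27  38  53   6  15  72  95 122  13
Maximum is 122 (e.g. 8 + 9 + 10 + 11 + 15 + 19 + 23 + 27).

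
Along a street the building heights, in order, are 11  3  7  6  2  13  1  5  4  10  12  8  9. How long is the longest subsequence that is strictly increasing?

Let dp[i] be the length of the longest such subsequence ending at index i:
i:      1  2  3  4  5  6  7  8  9 10 11 12 13
a[i]:  11  3  7  6  2 13  1  5  4 10 12  8  9
dp:     1  1  2  2  1  3  1  2  2  3  4  3  4
Maximum dp value is 4.

4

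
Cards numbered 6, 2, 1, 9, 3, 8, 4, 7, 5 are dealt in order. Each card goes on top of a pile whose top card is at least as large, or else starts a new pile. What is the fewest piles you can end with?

4

The minimum number of non-increasing subsequences covering a sequence equals the length of its longest strictly increasing subsequence.
LIS length is 4 (e.g. 2, 3, 4, 7), so 4 piles are needed.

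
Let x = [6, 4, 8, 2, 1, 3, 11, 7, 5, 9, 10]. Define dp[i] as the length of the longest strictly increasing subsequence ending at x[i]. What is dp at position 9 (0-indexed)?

dp[i] = 1 + max{dp[j] : j<i, x[j]<x[i]} (or 1 if no such j):
i:      0  1  2  3  4  5  6  7  8  9 10
x[i]:   6  4  8  2  1  3 11  7  5  9 10
dp:     1  1  2  1  1  2  3  3  3  4  5
At index 9 the value is 4.

4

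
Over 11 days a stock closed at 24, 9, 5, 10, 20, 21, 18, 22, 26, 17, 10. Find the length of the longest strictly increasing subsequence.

6

Let dp[i] be the length of the longest such subsequence ending at index i:
i:      1  2  3  4  5  6  7  8  9 10 11
a[i]:  24  9  5 10 20 21 18 22 26 17 10
dp:     1  1  1  2  3  4  3  5  6  3  2
Maximum dp value is 6.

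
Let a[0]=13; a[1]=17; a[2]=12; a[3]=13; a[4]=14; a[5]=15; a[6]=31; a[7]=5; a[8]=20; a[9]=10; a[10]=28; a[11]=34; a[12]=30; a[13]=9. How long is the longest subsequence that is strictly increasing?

Track the smallest tail for each achievable length (strict):
13 → extends → [13]
17 → extends → [13, 17]
12 → replaces 13 → [12, 17]
13 → replaces 17 → [12, 13]
14 → extends → [12, 13, 14]
15 → extends → [12, 13, 14, 15]
31 → extends → [12, 13, 14, 15, 31]
5 → replaces 12 → [5, 13, 14, 15, 31]
20 → replaces 31 → [5, 13, 14, 15, 20]
10 → replaces 13 → [5, 10, 14, 15, 20]
28 → extends → [5, 10, 14, 15, 20, 28]
34 → extends → [5, 10, 14, 15, 20, 28, 34]
30 → replaces 34 → [5, 10, 14, 15, 20, 28, 30]
9 → replaces 10 → [5, 9, 14, 15, 20, 28, 30]
Seven tails, so the longest strictly increasing subsequence has length 7 (e.g. 12, 13, 14, 15, 20, 28, 34).

7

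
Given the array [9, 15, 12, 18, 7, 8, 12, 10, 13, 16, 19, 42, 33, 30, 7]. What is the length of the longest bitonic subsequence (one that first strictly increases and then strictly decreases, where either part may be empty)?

inc[i] = longest strictly increasing subsequence ending at i; dec[i] = longest strictly decreasing subsequence starting at i:
i:      1  2  3  4  5  6  7  8  9 10 11 12 13 14 15
a[i]:   9 15 12 18  7  8 12 10 13 16 19 42 33 30  7
inc:    1  2  2  3  1  2  3  3  4  5  6  7  7  7  1
dec:    3  4  3  4  1  2  3  2  2  2  2  4  3  2  1
Best peak at i=12 (value 42): inc=7, dec=4, length 7+4−1 = 10.

10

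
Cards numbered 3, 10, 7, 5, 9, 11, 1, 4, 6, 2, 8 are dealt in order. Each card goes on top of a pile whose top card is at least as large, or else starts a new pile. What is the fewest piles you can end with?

4

The minimum number of non-increasing subsequences covering a sequence equals the length of its longest strictly increasing subsequence.
LIS length is 4 (e.g. 3, 7, 9, 11), so 4 piles are needed.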